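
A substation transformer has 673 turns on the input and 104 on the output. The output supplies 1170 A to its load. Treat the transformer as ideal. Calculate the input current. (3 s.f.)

I_in ≈ 181 A

For an ideal transformer I_in/I_out = N_out/N_in, so I_in = 1170 × 104/673 = 181 A.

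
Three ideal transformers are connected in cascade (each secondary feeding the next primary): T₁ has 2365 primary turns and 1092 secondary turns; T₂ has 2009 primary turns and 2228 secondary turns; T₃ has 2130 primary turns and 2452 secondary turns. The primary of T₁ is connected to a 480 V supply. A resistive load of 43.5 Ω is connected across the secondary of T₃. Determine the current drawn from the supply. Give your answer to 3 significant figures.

I_supply ≈ 3.83 A

After T₁: V = 480.00 × 1092/2365 = 221.63 V.
After T₂: V = 221.63 × 2228/2009 = 245.79 V.
After T₃: V = 245.79 × 2452/2130 = 282.95 V.
I_load = 282.95/43.5 = 6.5046 A, so P_out = 282.95 × 6.5046 = 1840.5 W.
All ideal ⇒ P_in = P_out, so I_supply = 1840.5/480 = 3.83 A.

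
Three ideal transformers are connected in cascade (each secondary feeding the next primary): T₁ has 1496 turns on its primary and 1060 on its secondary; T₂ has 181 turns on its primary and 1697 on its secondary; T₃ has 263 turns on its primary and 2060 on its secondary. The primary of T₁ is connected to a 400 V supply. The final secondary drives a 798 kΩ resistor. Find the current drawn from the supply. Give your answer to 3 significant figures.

I_supply ≈ 1.36 A

Secondary of T₁: V = 400.00 × 1060/1496 = 283.42 V.
Secondary of T₂: V = 283.42 × 1697/181 = 2657.3 V.
Secondary of T₃: V = 2657.3 × 2060/263 = 20814 V.
I_load = 20814/798000 = 0.026082 A, so P_out = 20814 × 0.026082 = 542.87 W.
All ideal ⇒ P_in = P_out, so I_supply = 542.87/400 = 1.36 A.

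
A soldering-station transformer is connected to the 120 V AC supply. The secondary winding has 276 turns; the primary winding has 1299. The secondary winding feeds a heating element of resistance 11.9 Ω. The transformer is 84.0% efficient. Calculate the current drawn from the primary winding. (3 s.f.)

V_s = 120 × 276/1299 = 25.497 V.
I_s = V_s/R = 25.497/11.9 = 2.1426 A.
P_out = V_s I_s = 25.497 × 2.1426 = 54.628 W.
P_in = P_out/η = 54.628/0.840 = 65.033 W.
I_p = P_in/V_p = 65.033/120 = 0.542 A.

I_p ≈ 0.542 A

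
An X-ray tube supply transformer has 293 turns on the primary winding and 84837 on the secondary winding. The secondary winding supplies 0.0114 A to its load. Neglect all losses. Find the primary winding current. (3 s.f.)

For an ideal transformer I_p/I_s = N_s/N_p, so I_p = 0.0114 × 84837/293 = 3.30 A.

I_p ≈ 3.30 A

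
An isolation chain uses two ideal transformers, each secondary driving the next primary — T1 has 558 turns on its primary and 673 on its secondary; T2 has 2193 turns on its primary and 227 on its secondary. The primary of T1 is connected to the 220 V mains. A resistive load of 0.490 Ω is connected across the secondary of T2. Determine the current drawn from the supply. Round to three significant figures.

I_supply ≈ 7.00 A

After T1: V = 220.00 × 673/558 = 265.34 V.
After T2: V = 265.34 × 227/2193 = 27.466 V.
I_load = 27.466/0.490 = 56.052 A, so P_out = 27.466 × 56.052 = 1539.5 W.
All ideal ⇒ P_in = P_out, so I_supply = 1539.5/220 = 7.00 A.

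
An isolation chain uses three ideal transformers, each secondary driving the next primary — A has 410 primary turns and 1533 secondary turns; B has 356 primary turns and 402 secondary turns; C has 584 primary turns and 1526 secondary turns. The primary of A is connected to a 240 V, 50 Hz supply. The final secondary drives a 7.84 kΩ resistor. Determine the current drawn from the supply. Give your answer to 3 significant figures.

I_supply ≈ 3.73 A

After A: V = 240.00 × 1533/410 = 897.37 V.
After B: V = 897.37 × 402/356 = 1013.3 V.
After C: V = 1013.3 × 1526/584 = 2647.8 V.
I_load = 2647.8/7840 = 0.33773 A, so P_out = 2647.8 × 0.33773 = 894.25 W.
All ideal ⇒ P_in = P_out, so I_supply = 894.25/240 = 3.73 A.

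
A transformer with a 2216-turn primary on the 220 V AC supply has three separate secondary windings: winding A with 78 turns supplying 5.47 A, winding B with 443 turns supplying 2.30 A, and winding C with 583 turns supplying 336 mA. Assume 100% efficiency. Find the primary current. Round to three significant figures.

I_p ≈ 0.741 A

V_A = 220 × 78/2216 = 7.7437 V; V_B = 220 × 443/2216 = 43.980 V; V_C = 220 × 583/2216 = 57.879 V.
P_out = V_A I_A + V_B I_B + V_C I_C = 7.7437×5.47 + 43.980×2.30 + 57.879×0.336 = 42.358 + 101.15 + 19.447 = 162.96 W.
Ideal ⇒ P_in = P_out, so I_p = P_out/V_p = 162.96/220 = 0.741 A.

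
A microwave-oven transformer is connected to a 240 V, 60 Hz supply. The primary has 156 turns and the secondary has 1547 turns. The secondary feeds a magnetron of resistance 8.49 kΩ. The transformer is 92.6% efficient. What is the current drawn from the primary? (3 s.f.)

I_p ≈ 3.00 A

V_s = 240 × 1547/156 = 2380.0 V.
I_s = V_s/R = 2380.0/8490 = 0.28033 A.
P_out = V_s I_s = 2380.0 × 0.28033 = 667.18 W.
P_in = P_out/η = 667.18/0.926 = 720.50 W.
I_p = P_in/V_p = 720.50/240 = 3.00 A.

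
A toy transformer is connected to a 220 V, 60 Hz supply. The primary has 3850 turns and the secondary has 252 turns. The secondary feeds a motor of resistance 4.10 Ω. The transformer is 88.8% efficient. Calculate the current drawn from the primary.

I_p ≈ 0.259 A

V_s = 220 × 252/3850 = 14.400 V.
I_s = V_s/R = 14.400/4.10 = 3.5122 A.
P_out = V_s I_s = 14.400 × 3.5122 = 50.576 W.
P_in = P_out/η = 50.576/0.888 = 56.955 W.
I_p = P_in/V_p = 56.955/220 = 0.259 A.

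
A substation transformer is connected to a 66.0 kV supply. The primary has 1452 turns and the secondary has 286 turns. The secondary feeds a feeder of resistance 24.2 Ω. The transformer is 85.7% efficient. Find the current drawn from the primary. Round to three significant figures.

I_p ≈ 123 A

V_s = 66000 × 286/1452 = 13000 V.
I_s = V_s/R = 13000/24.2 = 537.19 A.
P_out = V_s I_s = 13000 × 537.19 = 6.9835×10^6 W.
P_in = P_out/η = 6.9835×10^6/0.857 = 8.1487×10^6 W.
I_p = P_in/V_p = 8.1487×10^6/66000 = 123 A.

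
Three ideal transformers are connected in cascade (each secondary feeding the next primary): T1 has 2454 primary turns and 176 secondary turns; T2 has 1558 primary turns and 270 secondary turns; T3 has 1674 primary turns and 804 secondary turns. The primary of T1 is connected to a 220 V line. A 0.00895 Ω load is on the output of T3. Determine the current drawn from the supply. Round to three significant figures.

I_supply ≈ 0.876 A

After T1: V = 220.00 × 176/2454 = 15.778 V.
After T2: V = 15.778 × 270/1558 = 2.7344 V.
After T3: V = 2.7344 × 804/1674 = 1.3133 V.
I_load = 1.3133/0.00895 = 146.74 A, so P_out = 1.3133 × 146.74 = 192.70 W.
All ideal ⇒ P_in = P_out, so I_supply = 192.70/220 = 0.876 A.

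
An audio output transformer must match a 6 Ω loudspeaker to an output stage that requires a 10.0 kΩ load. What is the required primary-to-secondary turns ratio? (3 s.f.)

N_p/N_s ≈ 40.8

Z_p/Z_s = (N_p/N_s)², so N_p/N_s = √(10000/6) = √1670 = 40.8.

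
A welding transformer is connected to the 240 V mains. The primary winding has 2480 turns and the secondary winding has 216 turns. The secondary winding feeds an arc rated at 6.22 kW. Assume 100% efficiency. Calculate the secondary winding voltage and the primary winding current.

V_s ≈ 20.9 V, I_p ≈ 25.9 A

V_s = V_p × N_s/N_p = 240 × 216/2480 = 20.903 V.
I_s = P/V_s = 6220/20.903 = 297.56 A.
I_p = I_s × N_s/N_p = 297.56 × 216/2480 = 25.9 A.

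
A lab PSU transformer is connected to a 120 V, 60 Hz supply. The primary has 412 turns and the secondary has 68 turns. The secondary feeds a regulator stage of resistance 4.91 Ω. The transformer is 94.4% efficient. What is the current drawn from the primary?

V_s = 120 × 68/412 = 19.806 V.
I_s = V_s/R = 19.806/4.91 = 4.0338 A.
P_out = V_s I_s = 19.806 × 4.0338 = 79.892 W.
P_in = P_out/η = 79.892/0.944 = 84.632 W.
I_p = P_in/V_p = 84.632/120 = 0.705 A.

I_p ≈ 0.705 A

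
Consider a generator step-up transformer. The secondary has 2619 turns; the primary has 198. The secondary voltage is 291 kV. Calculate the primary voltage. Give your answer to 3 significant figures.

V_p/V_s = N_p/N_s, so V_p = 291000 × 198/2619 = 22000 V.

V_p ≈ 22000 V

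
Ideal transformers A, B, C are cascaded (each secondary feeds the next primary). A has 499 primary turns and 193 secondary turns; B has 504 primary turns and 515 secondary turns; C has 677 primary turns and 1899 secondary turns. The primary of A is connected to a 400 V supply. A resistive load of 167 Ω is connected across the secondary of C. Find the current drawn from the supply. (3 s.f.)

I_supply ≈ 2.94 A

Secondary of A: V = 400.00 × 193/499 = 154.71 V.
Secondary of B: V = 154.71 × 515/504 = 158.09 V.
Secondary of C: V = 158.09 × 1899/677 = 443.43 V.
I_load = 443.43/167 = 2.6553 A, so P_out = 443.43 × 2.6553 = 1177.5 W.
All ideal ⇒ P_in = P_out, so I_supply = 1177.5/400 = 2.94 A.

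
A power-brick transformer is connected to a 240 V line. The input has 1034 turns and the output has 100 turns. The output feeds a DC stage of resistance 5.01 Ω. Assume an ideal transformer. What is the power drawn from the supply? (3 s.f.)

V_out = V_in × N_out/N_in = 240 × 100/1034 = 23.211 V.
I_out = V_out/R = 23.211/5.01 = 4.6329 A.
I_in = I_out × N_out/N_in = 4.6329 × 100/1034 = 0.44806 A.
P = V_in I_in = 240 × 0.44806 = 108 W.

P ≈ 108 W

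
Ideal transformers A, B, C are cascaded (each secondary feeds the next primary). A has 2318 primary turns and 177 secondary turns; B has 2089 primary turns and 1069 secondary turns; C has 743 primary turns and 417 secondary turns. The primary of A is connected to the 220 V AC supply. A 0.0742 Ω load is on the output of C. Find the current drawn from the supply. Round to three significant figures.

Secondary of A: V = 220.00 × 177/2318 = 16.799 V.
Secondary of B: V = 16.799 × 1069/2089 = 8.5965 V.
Secondary of C: V = 8.5965 × 417/743 = 4.8247 V.
I_load = 4.8247/0.0742 = 65.023 A, so P_out = 4.8247 × 65.023 = 313.71 W.
All ideal ⇒ P_in = P_out, so I_supply = 313.71/220 = 1.43 A.

I_supply ≈ 1.43 A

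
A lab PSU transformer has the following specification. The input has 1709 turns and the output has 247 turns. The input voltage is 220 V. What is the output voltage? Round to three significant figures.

V_out ≈ 31.8 V

V_out/V_in = N_out/N_in, so V_out = 220 × 247/1709 = 31.8 V.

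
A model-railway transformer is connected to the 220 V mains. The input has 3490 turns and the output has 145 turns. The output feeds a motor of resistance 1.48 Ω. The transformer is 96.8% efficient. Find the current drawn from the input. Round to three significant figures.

I_in ≈ 0.265 A

V_out = 220 × 145/3490 = 9.1404 V.
I_out = V_out/R = 9.1404/1.48 = 6.1759 A.
P_out = V_out I_out = 9.1404 × 6.1759 = 56.451 W.
P_in = P_out/η = 56.451/0.968 = 58.317 W.
I_in = P_in/V_in = 58.317/220 = 0.265 A.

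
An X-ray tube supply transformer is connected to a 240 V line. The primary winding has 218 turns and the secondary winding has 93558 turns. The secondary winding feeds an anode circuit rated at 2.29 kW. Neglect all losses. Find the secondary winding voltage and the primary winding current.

V_s ≈ 103000 V, I_p ≈ 9.54 A

V_s = V_p × N_s/N_p = 240 × 93558/218 = 103000 V.
I_s = P/V_s = 2290/103000 = 0.022233 A.
I_p = I_s × N_s/N_p = 0.022233 × 93558/218 = 9.54 A.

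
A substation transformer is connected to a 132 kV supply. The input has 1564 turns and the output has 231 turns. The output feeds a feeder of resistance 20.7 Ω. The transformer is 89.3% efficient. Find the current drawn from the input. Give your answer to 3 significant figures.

V_out = 132000 × 231/1564 = 19496 V.
I_out = V_out/R = 19496/20.7 = 941.84 A.
P_out = V_out I_out = 19496 × 941.84 = 1.8362×10^7 W.
P_in = P_out/η = 1.8362×10^7/0.893 = 2.0563×10^7 W.
I_in = P_in/V_in = 2.0563×10^7/132000 = 156 A.

I_in ≈ 156 A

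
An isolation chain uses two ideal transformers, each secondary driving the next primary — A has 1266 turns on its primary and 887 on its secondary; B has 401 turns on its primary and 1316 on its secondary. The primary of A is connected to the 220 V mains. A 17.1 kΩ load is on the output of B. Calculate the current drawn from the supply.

I_supply ≈ 0.0680 A

After A: V = 220.00 × 887/1266 = 154.14 V.
After B: V = 154.14 × 1316/401 = 505.85 V.
I_load = 505.85/17100 = 0.029582 A, so P_out = 505.85 × 0.029582 = 14.964 W.
All ideal ⇒ P_in = P_out, so I_supply = 14.964/220 = 0.0680 A.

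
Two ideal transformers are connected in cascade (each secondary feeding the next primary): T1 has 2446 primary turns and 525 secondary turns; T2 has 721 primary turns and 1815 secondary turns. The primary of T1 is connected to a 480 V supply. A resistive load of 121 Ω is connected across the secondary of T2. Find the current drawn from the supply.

After T1: V = 480.00 × 525/2446 = 103.03 V.
After T2: V = 103.03 × 1815/721 = 259.35 V.
I_load = 259.35/121 = 2.1434 A, so P_out = 259.35 × 2.1434 = 555.89 W.
All ideal ⇒ P_in = P_out, so I_supply = 555.89/480 = 1.16 A.

I_supply ≈ 1.16 A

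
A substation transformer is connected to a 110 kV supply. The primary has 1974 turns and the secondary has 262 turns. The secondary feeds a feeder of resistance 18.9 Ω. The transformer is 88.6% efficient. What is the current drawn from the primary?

I_p ≈ 116 A

V_s = 110000 × 262/1974 = 14600 V.
I_s = V_s/R = 14600/18.9 = 772.48 A.
P_out = V_s I_s = 14600 × 772.48 = 1.1278×10^7 W.
P_in = P_out/η = 1.1278×10^7/0.886 = 1.2729×10^7 W.
I_p = P_in/V_p = 1.2729×10^7/110000 = 116 A.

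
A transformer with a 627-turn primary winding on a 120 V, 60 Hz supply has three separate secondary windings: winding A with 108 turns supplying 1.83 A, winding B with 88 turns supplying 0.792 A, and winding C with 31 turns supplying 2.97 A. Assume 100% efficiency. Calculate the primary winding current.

V_A = 120 × 108/627 = 20.670 V; V_B = 120 × 88/627 = 16.842 V; V_C = 120 × 31/627 = 5.9330 V.
P_out = V_A I_A + V_B I_B + V_C I_C = 20.670×1.83 + 16.842×0.792 + 5.9330×2.97 = 37.826 + 13.339 + 17.621 = 68.786 W.
Ideal ⇒ P_in = P_out, so I_p = P_out/V_p = 68.786/120 = 0.573 A.

I_p ≈ 0.573 A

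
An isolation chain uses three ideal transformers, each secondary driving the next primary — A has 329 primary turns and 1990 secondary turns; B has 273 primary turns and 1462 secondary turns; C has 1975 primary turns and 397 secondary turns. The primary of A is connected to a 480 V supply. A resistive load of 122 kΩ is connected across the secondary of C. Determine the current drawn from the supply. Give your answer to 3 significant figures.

I_supply ≈ 0.167 A

Secondary of A: V = 480.00 × 1990/329 = 2903.3 V.
Secondary of B: V = 2903.3 × 1462/273 = 15548 V.
Secondary of C: V = 15548 × 397/1975 = 3125.4 V.
I_load = 3125.4/122000 = 0.025618 A, so P_out = 3125.4 × 0.025618 = 80.067 W.
All ideal ⇒ P_in = P_out, so I_supply = 80.067/480 = 0.167 A.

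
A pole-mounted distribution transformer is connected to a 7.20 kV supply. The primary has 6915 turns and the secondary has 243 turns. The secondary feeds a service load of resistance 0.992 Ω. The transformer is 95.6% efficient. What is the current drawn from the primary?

I_p ≈ 9.38 A

V_s = 7200 × 243/6915 = 253.02 V.
I_s = V_s/R = 253.02/0.992 = 255.06 A.
P_out = V_s I_s = 253.02 × 255.06 = 64533 W.
P_in = P_out/η = 64533/0.956 = 67503 W.
I_p = P_in/V_p = 67503/7200 = 9.38 A.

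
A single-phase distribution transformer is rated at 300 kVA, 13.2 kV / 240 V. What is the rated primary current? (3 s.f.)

I_p = S/V_p = 300000/13200 = 22.7 A.

I_p ≈ 22.7 A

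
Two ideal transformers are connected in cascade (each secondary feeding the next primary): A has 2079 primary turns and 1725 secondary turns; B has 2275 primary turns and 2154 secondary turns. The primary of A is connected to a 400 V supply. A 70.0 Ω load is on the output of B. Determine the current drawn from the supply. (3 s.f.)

After A: V = 400.00 × 1725/2079 = 331.89 V.
After B: V = 331.89 × 2154/2275 = 314.24 V.
I_load = 314.24/70.0 = 4.4891 A, so P_out = 314.24 × 4.4891 = 1410.7 W.
All ideal ⇒ P_in = P_out, so I_supply = 1410.7/400 = 3.53 A.

I_supply ≈ 3.53 A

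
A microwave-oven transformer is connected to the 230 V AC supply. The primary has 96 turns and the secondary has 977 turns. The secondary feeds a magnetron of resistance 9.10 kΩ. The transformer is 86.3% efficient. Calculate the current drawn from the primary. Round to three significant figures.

I_p ≈ 3.03 A

V_s = 230 × 977/96 = 2340.7 V.
I_s = V_s/R = 2340.7/9100 = 0.25722 A.
P_out = V_s I_s = 2340.7 × 0.25722 = 602.09 W.
P_in = P_out/η = 602.09/0.863 = 697.67 W.
I_p = P_in/V_p = 697.67/230 = 3.03 A.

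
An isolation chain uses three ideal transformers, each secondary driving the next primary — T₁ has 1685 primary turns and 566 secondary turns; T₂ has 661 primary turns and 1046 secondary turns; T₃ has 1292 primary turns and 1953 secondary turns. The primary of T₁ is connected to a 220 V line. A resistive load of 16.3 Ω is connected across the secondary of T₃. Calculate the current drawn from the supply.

After T₁: V = 220.00 × 566/1685 = 73.899 V.
After T₂: V = 73.899 × 1046/661 = 116.94 V.
After T₃: V = 116.94 × 1953/1292 = 176.77 V.
I_load = 176.77/16.3 = 10.845 A, so P_out = 176.77 × 10.845 = 1917.0 W.
All ideal ⇒ P_in = P_out, so I_supply = 1917.0/220 = 8.71 A.

I_supply ≈ 8.71 A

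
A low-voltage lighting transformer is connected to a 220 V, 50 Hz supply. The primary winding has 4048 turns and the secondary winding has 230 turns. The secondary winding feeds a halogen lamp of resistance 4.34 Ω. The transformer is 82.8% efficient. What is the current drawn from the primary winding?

V_s = 220 × 230/4048 = 12.500 V.
I_s = V_s/R = 12.500/4.34 = 2.8802 A.
P_out = V_s I_s = 12.500 × 2.8802 = 36.002 W.
P_in = P_out/η = 36.002/0.828 = 43.481 W.
I_p = P_in/V_p = 43.481/220 = 0.198 A.

I_p ≈ 0.198 A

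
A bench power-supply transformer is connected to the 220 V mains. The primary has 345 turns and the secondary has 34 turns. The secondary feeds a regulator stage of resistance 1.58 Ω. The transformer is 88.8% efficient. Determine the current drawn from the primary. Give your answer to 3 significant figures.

I_p ≈ 1.52 A

V_s = 220 × 34/345 = 21.681 V.
I_s = V_s/R = 21.681/1.58 = 13.722 A.
P_out = V_s I_s = 21.681 × 13.722 = 297.51 W.
P_in = P_out/η = 297.51/0.888 = 335.04 W.
I_p = P_in/V_p = 335.04/220 = 1.52 A.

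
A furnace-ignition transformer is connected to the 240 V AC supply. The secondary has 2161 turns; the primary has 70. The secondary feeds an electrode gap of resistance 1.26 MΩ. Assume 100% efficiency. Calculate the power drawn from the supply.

V_s = V_p × N_s/N_p = 240 × 2161/70 = 7409.1 V.
I_s = V_s/R = 7409.1/(1.26×10^6) = 0.0058803 A.
I_p = I_s × N_s/N_p = 0.0058803 × 2161/70 = 0.18153 A.
P = V_p I_p = 240 × 0.18153 = 43.6 W.

P ≈ 43.6 W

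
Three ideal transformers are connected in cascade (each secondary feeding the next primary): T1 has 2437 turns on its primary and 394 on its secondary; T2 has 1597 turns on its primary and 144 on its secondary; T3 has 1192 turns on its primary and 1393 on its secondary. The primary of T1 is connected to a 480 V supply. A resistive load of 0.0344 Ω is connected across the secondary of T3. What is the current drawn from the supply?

After T1: V = 480.00 × 394/2437 = 77.604 V.
After T2: V = 77.604 × 144/1597 = 6.9974 V.
After T3: V = 6.9974 × 1393/1192 = 8.1774 V.
I_load = 8.1774/0.0344 = 237.71 A, so P_out = 8.1774 × 237.71 = 1943.9 W.
All ideal ⇒ P_in = P_out, so I_supply = 1943.9/480 = 4.05 A.

I_supply ≈ 4.05 A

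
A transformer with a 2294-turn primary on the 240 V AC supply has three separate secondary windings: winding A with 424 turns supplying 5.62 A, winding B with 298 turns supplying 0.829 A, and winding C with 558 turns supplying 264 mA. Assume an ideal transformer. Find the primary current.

I_p ≈ 1.21 A

V_A = 240 × 424/2294 = 44.359 V; V_B = 240 × 298/2294 = 31.177 V; V_C = 240 × 558/2294 = 58.378 V.
P_out = V_A I_A + V_B I_B + V_C I_C = 44.359×5.62 + 31.177×0.829 + 58.378×0.264 = 249.30 + 25.846 + 15.412 = 290.56 W.
Ideal ⇒ P_in = P_out, so I_p = P_out/V_p = 290.56/240 = 1.21 A.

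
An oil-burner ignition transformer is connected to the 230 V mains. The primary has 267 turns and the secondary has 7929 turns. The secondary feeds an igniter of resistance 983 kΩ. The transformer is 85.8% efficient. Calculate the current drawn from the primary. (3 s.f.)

I_p ≈ 0.240 A

V_s = 230 × 7929/267 = 6830.2 V.
I_s = V_s/R = 6830.2/983000 = 0.0069483 A.
P_out = V_s I_s = 6830.2 × 0.0069483 = 47.459 W.
P_in = P_out/η = 47.459/0.858 = 55.313 W.
I_p = P_in/V_p = 55.313/230 = 0.240 A.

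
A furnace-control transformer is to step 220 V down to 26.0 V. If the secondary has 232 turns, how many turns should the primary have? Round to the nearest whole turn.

N_p = 1963 turns

N_p/N_s = V_p/V_s, so N_p = 232 × 220/26.0 = 1963.1 ≈ 1963 turns.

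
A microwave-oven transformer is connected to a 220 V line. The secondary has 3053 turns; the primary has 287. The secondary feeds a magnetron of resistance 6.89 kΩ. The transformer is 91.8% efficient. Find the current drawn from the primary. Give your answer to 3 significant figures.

V_s = 220 × 3053/287 = 2340.3 V.
I_s = V_s/R = 2340.3/6890 = 0.33966 A.
P_out = V_s I_s = 2340.3 × 0.33966 = 794.91 W.
P_in = P_out/η = 794.91/0.918 = 865.91 W.
I_p = P_in/V_p = 865.91/220 = 3.94 A.

I_p ≈ 3.94 A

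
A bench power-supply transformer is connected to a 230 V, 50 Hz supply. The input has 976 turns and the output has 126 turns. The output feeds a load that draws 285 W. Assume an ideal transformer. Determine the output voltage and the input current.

V_out = V_in × N_out/N_in = 230 × 126/976 = 29.693 V.
I_out = P/V_out = 285/29.693 = 9.5983 A.
I_in = I_out × N_out/N_in = 9.5983 × 126/976 = 1.24 A.

V_out ≈ 29.7 V, I_in ≈ 1.24 A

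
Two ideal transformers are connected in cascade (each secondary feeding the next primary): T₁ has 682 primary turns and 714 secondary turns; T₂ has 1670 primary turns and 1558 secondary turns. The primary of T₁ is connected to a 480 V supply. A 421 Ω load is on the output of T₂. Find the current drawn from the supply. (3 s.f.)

After T₁: V = 480.00 × 714/682 = 502.52 V.
After T₂: V = 502.52 × 1558/1670 = 468.82 V.
I_load = 468.82/421 = 1.1136 A, so P_out = 468.82 × 1.1136 = 522.07 W.
All ideal ⇒ P_in = P_out, so I_supply = 522.07/480 = 1.09 A.

I_supply ≈ 1.09 A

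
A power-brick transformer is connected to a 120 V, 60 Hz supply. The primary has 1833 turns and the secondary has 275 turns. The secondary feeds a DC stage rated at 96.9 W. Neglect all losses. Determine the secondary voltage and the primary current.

V_s ≈ 18.0 V, I_p ≈ 0.807 A

V_s = V_p × N_s/N_p = 120 × 275/1833 = 18.003 V.
I_s = P/V_s = 96.9/18.003 = 5.3824 A.
I_p = I_s × N_s/N_p = 5.3824 × 275/1833 = 0.807 A.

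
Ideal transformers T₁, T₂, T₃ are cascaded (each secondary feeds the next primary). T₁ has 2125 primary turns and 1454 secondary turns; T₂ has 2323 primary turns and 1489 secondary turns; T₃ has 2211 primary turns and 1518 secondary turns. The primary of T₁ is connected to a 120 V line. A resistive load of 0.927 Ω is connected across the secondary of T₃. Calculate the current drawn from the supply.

I_supply ≈ 11.7 A

Secondary of T₁: V = 120.00 × 1454/2125 = 82.108 V.
Secondary of T₂: V = 82.108 × 1489/2323 = 52.630 V.
Secondary of T₃: V = 52.630 × 1518/2211 = 36.134 V.
I_load = 36.134/0.927 = 38.979 A, so P_out = 36.134 × 38.979 = 1408.5 W.
All ideal ⇒ P_in = P_out, so I_supply = 1408.5/120 = 11.7 A.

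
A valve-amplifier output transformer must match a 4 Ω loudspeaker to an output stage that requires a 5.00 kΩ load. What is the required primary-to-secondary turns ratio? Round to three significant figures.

N_p/N_s ≈ 35.4

Z_p/Z_s = (N_p/N_s)², so N_p/N_s = √(5000/4) = √1250 = 35.4.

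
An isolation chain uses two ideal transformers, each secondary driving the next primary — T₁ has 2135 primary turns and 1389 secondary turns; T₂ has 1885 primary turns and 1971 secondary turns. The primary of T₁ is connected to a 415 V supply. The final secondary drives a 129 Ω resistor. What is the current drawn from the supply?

After T₁: V = 415.00 × 1389/2135 = 269.99 V.
After T₂: V = 269.99 × 1971/1885 = 282.31 V.
I_load = 282.31/129 = 2.1885 A, so P_out = 282.31 × 2.1885 = 617.83 W.
All ideal ⇒ P_in = P_out, so I_supply = 617.83/415 = 1.49 A.

I_supply ≈ 1.49 A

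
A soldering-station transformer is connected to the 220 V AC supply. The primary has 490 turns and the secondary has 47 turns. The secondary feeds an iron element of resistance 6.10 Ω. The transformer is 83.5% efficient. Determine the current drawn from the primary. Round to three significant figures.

I_p ≈ 0.397 A

V_s = 220 × 47/490 = 21.102 V.
I_s = V_s/R = 21.102/6.10 = 3.4594 A.
P_out = V_s I_s = 21.102 × 3.4594 = 72.999 W.
P_in = P_out/η = 72.999/0.835 = 87.424 W.
I_p = P_in/V_p = 87.424/220 = 0.397 A.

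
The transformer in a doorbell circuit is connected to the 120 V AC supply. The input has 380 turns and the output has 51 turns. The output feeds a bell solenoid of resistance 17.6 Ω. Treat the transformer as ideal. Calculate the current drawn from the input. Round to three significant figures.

I_in ≈ 0.123 A

V_out = V_in × N_out/N_in = 120 × 51/380 = 16.105 V.
I_out = V_out/R = 16.105/17.6 = 0.91507 A.
For an ideal transformer I_in N_in = I_out N_out, so I_in = 0.91507 × 51/380 = 0.123 A.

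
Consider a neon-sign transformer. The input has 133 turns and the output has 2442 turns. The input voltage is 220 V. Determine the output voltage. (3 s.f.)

V_out/V_in = N_out/N_in, so V_out = 220 × 2442/133 = 4040 V.

V_out ≈ 4040 V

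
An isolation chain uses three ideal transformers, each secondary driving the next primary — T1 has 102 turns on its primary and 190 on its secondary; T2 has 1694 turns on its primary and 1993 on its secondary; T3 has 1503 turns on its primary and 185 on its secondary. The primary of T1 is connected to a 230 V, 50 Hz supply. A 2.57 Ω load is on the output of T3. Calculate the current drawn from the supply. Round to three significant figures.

Secondary of T1: V = 230.00 × 190/102 = 428.43 V.
Secondary of T2: V = 428.43 × 1993/1694 = 504.05 V.
Secondary of T3: V = 504.05 × 185/1503 = 62.042 V.
I_load = 62.042/2.57 = 24.141 A, so P_out = 62.042 × 24.141 = 1497.8 W.
All ideal ⇒ P_in = P_out, so I_supply = 1497.8/230 = 6.51 A.

I_supply ≈ 6.51 A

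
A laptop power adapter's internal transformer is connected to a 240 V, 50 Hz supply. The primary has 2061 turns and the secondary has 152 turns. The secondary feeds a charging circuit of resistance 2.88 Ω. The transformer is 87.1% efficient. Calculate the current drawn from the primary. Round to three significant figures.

I_p ≈ 0.520 A

V_s = 240 × 152/2061 = 17.700 V.
I_s = V_s/R = 17.700/2.88 = 6.1459 A.
P_out = V_s I_s = 17.700 × 6.1459 = 108.78 W.
P_in = P_out/η = 108.78/0.871 = 124.89 W.
I_p = P_in/V_p = 124.89/240 = 0.520 A.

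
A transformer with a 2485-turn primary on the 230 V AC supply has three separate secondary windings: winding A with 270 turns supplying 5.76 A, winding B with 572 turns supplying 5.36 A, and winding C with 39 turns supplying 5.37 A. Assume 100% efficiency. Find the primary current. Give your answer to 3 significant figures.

V_A = 230 × 270/2485 = 24.990 V; V_B = 230 × 572/2485 = 52.942 V; V_C = 230 × 39/2485 = 3.6097 V.
P_out = V_A I_A + V_B I_B + V_C I_C = 24.990×5.76 + 52.942×5.36 + 3.6097×5.37 = 143.94 + 283.77 + 19.384 = 447.09 W.
Ideal ⇒ P_in = P_out, so I_p = P_out/V_p = 447.09/230 = 1.94 A.

I_p ≈ 1.94 A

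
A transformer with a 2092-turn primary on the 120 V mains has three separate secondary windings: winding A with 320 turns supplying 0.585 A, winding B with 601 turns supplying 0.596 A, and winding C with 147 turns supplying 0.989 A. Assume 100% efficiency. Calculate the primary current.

V_A = 120 × 320/2092 = 18.356 V; V_B = 120 × 601/2092 = 34.474 V; V_C = 120 × 147/2092 = 8.4321 V.
P_out = V_A I_A + V_B I_B + V_C I_C = 18.356×0.585 + 34.474×0.596 + 8.4321×0.989 = 10.738 + 20.547 + 8.3394 = 39.624 W.
Ideal ⇒ P_in = P_out, so I_p = P_out/V_p = 39.624/120 = 0.330 A.

I_p ≈ 0.330 A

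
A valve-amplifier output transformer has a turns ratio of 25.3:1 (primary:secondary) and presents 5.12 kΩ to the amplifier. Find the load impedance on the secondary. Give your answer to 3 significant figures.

Z_s ≈ 8.00 Ω

Z_s = Z_p/(N_p/N_s)² = 5120/25.3² = 8.00 Ω.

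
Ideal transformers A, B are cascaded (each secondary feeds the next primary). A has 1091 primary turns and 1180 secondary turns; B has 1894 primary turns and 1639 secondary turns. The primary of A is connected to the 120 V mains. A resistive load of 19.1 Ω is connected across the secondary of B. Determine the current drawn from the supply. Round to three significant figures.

Secondary of A: V = 120.00 × 1180/1091 = 129.79 V.
Secondary of B: V = 129.79 × 1639/1894 = 112.31 V.
I_load = 112.31/19.1 = 5.8804 A, so P_out = 112.31 × 5.8804 = 660.45 W.
All ideal ⇒ P_in = P_out, so I_supply = 660.45/120 = 5.50 A.

I_supply ≈ 5.50 A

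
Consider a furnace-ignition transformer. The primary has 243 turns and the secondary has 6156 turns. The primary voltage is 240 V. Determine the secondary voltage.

V_s ≈ 6080 V

V_s/V_p = N_s/N_p, so V_s = 240 × 6156/243 = 6080 V.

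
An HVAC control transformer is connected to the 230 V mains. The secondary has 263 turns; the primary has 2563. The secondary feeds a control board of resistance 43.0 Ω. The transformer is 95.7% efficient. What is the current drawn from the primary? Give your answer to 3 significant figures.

V_s = 230 × 263/2563 = 23.601 V.
I_s = V_s/R = 23.601/43.0 = 0.54887 A.
P_out = V_s I_s = 23.601 × 0.54887 = 12.954 W.
P_in = P_out/η = 12.954/0.957 = 13.536 W.
I_p = P_in/V_p = 13.536/230 = 0.0589 A.

I_p ≈ 0.0589 A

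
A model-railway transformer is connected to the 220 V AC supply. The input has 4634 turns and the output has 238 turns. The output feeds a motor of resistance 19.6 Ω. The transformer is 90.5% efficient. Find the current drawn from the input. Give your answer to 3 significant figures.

V_out = 220 × 238/4634 = 11.299 V.
I_out = V_out/R = 11.299/19.6 = 0.57648 A.
P_out = V_out I_out = 11.299 × 0.57648 = 6.5138 W.
P_in = P_out/η = 6.5138/0.905 = 7.1975 W.
I_in = P_in/V_in = 7.1975/220 = 0.0327 A.

I_in ≈ 0.0327 A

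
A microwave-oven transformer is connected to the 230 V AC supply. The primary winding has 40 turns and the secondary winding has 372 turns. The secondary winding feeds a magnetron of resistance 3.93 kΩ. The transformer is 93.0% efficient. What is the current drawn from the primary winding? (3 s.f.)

V_s = 230 × 372/40 = 2139.0 V.
I_s = V_s/R = 2139.0/3930 = 0.54427 A.
P_out = V_s I_s = 2139.0 × 0.54427 = 1164.2 W.
P_in = P_out/η = 1164.2/0.930 = 1251.8 W.
I_p = P_in/V_p = 1251.8/230 = 5.44 A.

I_p ≈ 5.44 A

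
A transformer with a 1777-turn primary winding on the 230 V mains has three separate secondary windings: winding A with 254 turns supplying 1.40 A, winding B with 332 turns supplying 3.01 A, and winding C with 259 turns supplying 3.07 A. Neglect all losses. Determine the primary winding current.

I_p ≈ 1.21 A

V_A = 230 × 254/1777 = 32.876 V; V_B = 230 × 332/1777 = 42.971 V; V_C = 230 × 259/1777 = 33.523 V.
P_out = V_A I_A + V_B I_B + V_C I_C = 32.876×1.40 + 42.971×3.01 + 33.523×3.07 = 46.026 + 129.34 + 102.91 = 278.28 W.
Ideal ⇒ P_in = P_out, so I_p = P_out/V_p = 278.28/230 = 1.21 A.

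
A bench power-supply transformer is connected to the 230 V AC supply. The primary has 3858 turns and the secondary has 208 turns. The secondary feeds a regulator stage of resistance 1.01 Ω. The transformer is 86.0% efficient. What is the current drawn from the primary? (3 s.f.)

I_p ≈ 0.770 A

V_s = 230 × 208/3858 = 12.400 V.
I_s = V_s/R = 12.400/1.01 = 12.277 A.
P_out = V_s I_s = 12.400 × 12.277 = 152.24 W.
P_in = P_out/η = 152.24/0.860 = 177.03 W.
I_p = P_in/V_p = 177.03/230 = 0.770 A.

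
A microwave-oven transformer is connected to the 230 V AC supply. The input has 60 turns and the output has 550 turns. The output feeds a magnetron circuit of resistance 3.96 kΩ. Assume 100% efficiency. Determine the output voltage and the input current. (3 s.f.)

V_out ≈ 2110 V, I_in ≈ 4.88 A

V_out = V_in × N_out/N_in = 230 × 550/60 = 2108.3 V.
I_out = V_out/R = 2108.3/3960 = 0.53241 A.
I_in = I_out × N_out/N_in = 0.53241 × 550/60 = 4.88 A.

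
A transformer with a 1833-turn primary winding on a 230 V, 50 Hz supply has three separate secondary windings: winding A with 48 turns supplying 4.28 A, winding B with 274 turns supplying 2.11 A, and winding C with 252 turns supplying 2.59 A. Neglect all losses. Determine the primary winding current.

V_A = 230 × 48/1833 = 6.0229 V; V_B = 230 × 274/1833 = 34.381 V; V_C = 230 × 252/1833 = 31.620 V.
P_out = V_A I_A + V_B I_B + V_C I_C = 6.0229×4.28 + 34.381×2.11 + 31.620×2.59 = 25.778 + 72.543 + 81.897 = 180.22 W.
Ideal ⇒ P_in = P_out, so I_p = P_out/V_p = 180.22/230 = 0.784 A.

I_p ≈ 0.784 A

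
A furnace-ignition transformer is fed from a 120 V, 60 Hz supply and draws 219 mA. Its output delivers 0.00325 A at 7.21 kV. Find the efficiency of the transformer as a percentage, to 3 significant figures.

η ≈ 89.2%

P_in = 120 × 0.219 = 26.2800 W.
P_out = 7210 × 0.00325 = 23.4325 W.
η = P_out/P_in = 23.4325/26.2800 = 0.892.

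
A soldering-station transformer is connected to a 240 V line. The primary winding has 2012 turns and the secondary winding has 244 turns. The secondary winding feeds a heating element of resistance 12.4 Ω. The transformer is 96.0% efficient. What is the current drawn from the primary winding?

I_p ≈ 0.297 A

V_s = 240 × 244/2012 = 29.105 V.
I_s = V_s/R = 29.105/12.4 = 2.3472 A.
P_out = V_s I_s = 29.105 × 2.3472 = 68.316 W.
P_in = P_out/η = 68.316/0.960 = 71.163 W.
I_p = P_in/V_p = 71.163/240 = 0.297 A.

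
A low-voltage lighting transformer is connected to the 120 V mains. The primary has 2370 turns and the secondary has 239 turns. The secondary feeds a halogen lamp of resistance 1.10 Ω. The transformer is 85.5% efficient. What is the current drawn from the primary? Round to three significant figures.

I_p ≈ 1.30 A

V_s = 120 × 239/2370 = 12.101 V.
I_s = V_s/R = 12.101/1.10 = 11.001 A.
P_out = V_s I_s = 12.101 × 11.001 = 133.13 W.
P_in = P_out/η = 133.13/0.855 = 155.71 W.
I_p = P_in/V_p = 155.71/120 = 1.30 A.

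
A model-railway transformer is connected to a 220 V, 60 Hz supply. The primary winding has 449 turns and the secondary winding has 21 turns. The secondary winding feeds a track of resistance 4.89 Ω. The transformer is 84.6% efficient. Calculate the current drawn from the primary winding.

V_s = 220 × 21/449 = 10.290 V.
I_s = V_s/R = 10.290/4.89 = 2.1042 A.
P_out = V_s I_s = 10.290 × 2.1042 = 21.651 W.
P_in = P_out/η = 21.651/0.846 = 25.592 W.
I_p = P_in/V_p = 25.592/220 = 0.116 A.

I_p ≈ 0.116 A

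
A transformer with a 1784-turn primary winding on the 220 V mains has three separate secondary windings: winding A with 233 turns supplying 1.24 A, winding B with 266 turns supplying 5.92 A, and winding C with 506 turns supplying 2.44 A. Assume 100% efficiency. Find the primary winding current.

I_p ≈ 1.74 A

V_A = 220 × 233/1784 = 28.733 V; V_B = 220 × 266/1784 = 32.803 V; V_C = 220 × 506/1784 = 62.399 V.
P_out = V_A I_A + V_B I_B + V_C I_C = 28.733×1.24 + 32.803×5.92 + 62.399×2.44 = 35.629 + 194.19 + 152.25 = 382.07 W.
Ideal ⇒ P_in = P_out, so I_p = P_out/V_p = 382.07/220 = 1.74 A.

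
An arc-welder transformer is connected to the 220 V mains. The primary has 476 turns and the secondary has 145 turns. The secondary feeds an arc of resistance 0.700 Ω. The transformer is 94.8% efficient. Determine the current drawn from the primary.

I_p ≈ 30.8 A

V_s = 220 × 145/476 = 67.017 V.
I_s = V_s/R = 67.017/0.700 = 95.738 A.
P_out = V_s I_s = 67.017 × 95.738 = 6416.1 W.
P_in = P_out/η = 6416.1/0.948 = 6768.0 W.
I_p = P_in/V_p = 6768.0/220 = 30.8 A.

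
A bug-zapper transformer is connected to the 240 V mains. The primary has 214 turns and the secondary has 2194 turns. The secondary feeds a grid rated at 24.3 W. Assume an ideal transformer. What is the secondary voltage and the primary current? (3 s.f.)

V_s = V_p × N_s/N_p = 240 × 2194/214 = 2460.6 V.
I_s = P/V_s = 24.3/2460.6 = 0.0098758 A.
I_p = I_s × N_s/N_p = 0.0098758 × 2194/214 = 0.101 A.

V_s ≈ 2460 V, I_p ≈ 0.101 A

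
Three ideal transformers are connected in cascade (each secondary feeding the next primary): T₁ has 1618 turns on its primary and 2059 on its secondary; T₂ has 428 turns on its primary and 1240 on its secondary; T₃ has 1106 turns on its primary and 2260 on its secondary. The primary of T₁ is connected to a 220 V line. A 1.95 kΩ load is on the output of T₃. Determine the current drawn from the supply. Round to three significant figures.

I_supply ≈ 6.40 A

After T₁: V = 220.00 × 2059/1618 = 279.96 V.
After T₂: V = 279.96 × 1240/428 = 811.11 V.
After T₃: V = 811.11 × 2260/1106 = 1657.4 V.
I_load = 1657.4/1950 = 0.84996 A, so P_out = 1657.4 × 0.84996 = 1408.7 W.
All ideal ⇒ P_in = P_out, so I_supply = 1408.7/220 = 6.40 A.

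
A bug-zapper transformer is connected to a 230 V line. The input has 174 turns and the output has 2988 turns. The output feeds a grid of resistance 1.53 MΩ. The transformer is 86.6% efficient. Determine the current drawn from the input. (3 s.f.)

V_out = 230 × 2988/174 = 3949.7 V.
I_out = V_out/R = 3949.7/(1.53×10^6) = 0.0025815 A.
P_out = V_out I_out = 3949.7 × 0.0025815 = 10.196 W.
P_in = P_out/η = 10.196/0.866 = 11.774 W.
I_in = P_in/V_in = 11.774/230 = 0.0512 A.

I_in ≈ 0.0512 A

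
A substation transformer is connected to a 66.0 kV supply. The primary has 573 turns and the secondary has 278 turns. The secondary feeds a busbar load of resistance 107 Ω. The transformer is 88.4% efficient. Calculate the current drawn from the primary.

V_s = 66000 × 278/573 = 32021 V.
I_s = V_s/R = 32021/107 = 299.26 A.
P_out = V_s I_s = 32021 × 299.26 = 9.5826×10^6 W.
P_in = P_out/η = 9.5826×10^6/0.884 = 1.0840×10^7 W.
I_p = P_in/V_p = 1.0840×10^7/66000 = 164 A.

I_p ≈ 164 A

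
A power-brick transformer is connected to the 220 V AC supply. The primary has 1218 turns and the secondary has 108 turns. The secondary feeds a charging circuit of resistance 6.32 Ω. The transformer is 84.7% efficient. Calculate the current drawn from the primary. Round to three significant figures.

I_p ≈ 0.323 A

V_s = 220 × 108/1218 = 19.507 V.
I_s = V_s/R = 19.507/6.32 = 3.0866 A.
P_out = V_s I_s = 19.507 × 3.0866 = 60.212 W.
P_in = P_out/η = 60.212/0.847 = 71.088 W.
I_p = P_in/V_p = 71.088/220 = 0.323 A.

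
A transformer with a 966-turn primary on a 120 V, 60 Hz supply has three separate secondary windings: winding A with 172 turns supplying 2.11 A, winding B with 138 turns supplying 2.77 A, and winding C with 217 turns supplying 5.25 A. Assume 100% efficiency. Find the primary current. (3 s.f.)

I_p ≈ 1.95 A

V_A = 120 × 172/966 = 21.366 V; V_B = 120 × 138/966 = 17.143 V; V_C = 120 × 217/966 = 26.957 V.
P_out = V_A I_A + V_B I_B + V_C I_C = 21.366×2.11 + 17.143×2.77 + 26.957×5.25 = 45.083 + 47.486 + 141.52 = 234.09 W.
Ideal ⇒ P_in = P_out, so I_p = P_out/V_p = 234.09/120 = 1.95 A.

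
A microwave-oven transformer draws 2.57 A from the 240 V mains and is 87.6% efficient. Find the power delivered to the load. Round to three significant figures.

P_in = V_p I_p = 240 × 2.57 = 616.80 W.
P_out = η P_in = 0.876 × 616.80 = 540 W.

P_out ≈ 540 W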